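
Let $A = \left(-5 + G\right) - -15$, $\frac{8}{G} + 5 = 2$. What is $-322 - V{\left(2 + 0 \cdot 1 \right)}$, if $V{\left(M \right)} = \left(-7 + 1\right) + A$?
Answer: $- \frac{970}{3} \approx -323.33$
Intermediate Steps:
$G = - \frac{8}{3}$ ($G = \frac{8}{-5 + 2} = \frac{8}{-3} = 8 \left(- \frac{1}{3}\right) = - \frac{8}{3} \approx -2.6667$)
$A = \frac{22}{3}$ ($A = \left(-5 - \frac{8}{3}\right) - -15 = - \frac{23}{3} + 15 = \frac{22}{3} \approx 7.3333$)
$V{\left(M \right)} = \frac{4}{3}$ ($V{\left(M \right)} = \left(-7 + 1\right) + \frac{22}{3} = -6 + \frac{22}{3} = \frac{4}{3}$)
$-322 - V{\left(2 + 0 \cdot 1 \right)} = -322 - \frac{4}{3} = - \frac{970}{3}$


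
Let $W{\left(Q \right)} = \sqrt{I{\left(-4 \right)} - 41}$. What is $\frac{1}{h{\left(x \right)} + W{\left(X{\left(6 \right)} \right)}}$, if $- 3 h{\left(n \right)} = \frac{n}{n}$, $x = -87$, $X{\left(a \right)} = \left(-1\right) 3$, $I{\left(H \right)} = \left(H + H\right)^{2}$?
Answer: $\frac{3}{206} + \frac{9 \sqrt{23}}{206} \approx 0.22409$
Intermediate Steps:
$I{\left(H \right)} = 4 H^{2}$ ($I{\left(H \right)} = \left(2 H\right)^{2} = 4 H^{2}$)
$X{\left(a \right)} = -3$
$W{\left(Q \right)} = \sqrt{23}$ ($W{\left(Q \right)} = \sqrt{4 \left(-4\right)^{2} - 41} = \sqrt{4 \cdot 16 - 41} = \sqrt{64 - 41} = \sqrt{23}$)
$h{\left(n \right)} = - \frac{1}{3}$ ($h{\left(n \right)} = - \frac{n \frac{1}{n}}{3} = \left(- \frac{1}{3}\right) 1 = - \frac{1}{3}$)
$\frac{1}{h{\left(x \right)} + W{\left(X{\left(6 \right)} \right)}} = \frac{1}{- \frac{1}{3} + \sqrt{23}}$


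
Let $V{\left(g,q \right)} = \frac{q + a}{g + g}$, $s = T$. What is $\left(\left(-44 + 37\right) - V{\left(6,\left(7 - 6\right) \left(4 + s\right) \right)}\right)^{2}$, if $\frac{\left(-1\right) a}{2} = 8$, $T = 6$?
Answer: $\frac{169}{4} \approx 42.25$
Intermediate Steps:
$s = 6$
$a = -16$ ($a = \left(-2\right) 8 = -16$)
$V{\left(g,q \right)} = \frac{-16 + q}{2 g}$ ($V{\left(g,q \right)} = \frac{q - 16}{g + g} = \frac{-16 + q}{2 g}$)
$\left(\left(-44 + 37\right) - V{\left(6,\left(7 - 6\right) \left(4 + s\right) \right)}\right)^{2} = \left(\left(-44 + 37\right) - \frac{-16 + \left(7 - 6\right) \left(4 + 6\right)}{2 \cdot 6}\right)^{2} = \left(-7 - \frac{1}{2} \cdot \frac{1}{6} \left(-16 + 1 \cdot 10\right)\right)^{2} = \left(-7 - \frac{1}{2} \cdot \frac{1}{6} \left(-16 + 10\right)\right)^{2} = \left(-7 - \frac{1}{2} \cdot \frac{1}{6} \left(-6\right)\right)^{2} = \left(-7 - - \frac{1}{2}\right)^{2} = \left(-7 + \frac{1}{2}\right)^{2} = \left(- \frac{13}{2}\right)^{2} = \frac{169}{4}$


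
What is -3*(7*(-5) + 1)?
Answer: 102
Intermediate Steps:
-3*(7*(-5) + 1) = -3*(-35 + 1) = -3*(-34) = 102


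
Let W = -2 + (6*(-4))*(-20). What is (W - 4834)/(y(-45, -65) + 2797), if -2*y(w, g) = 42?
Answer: -1089/694 ≈ -1.5692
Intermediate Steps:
y(w, g) = -21 (y(w, g) = -½*42 = -21)
W = 478 (W = -2 - 24*(-20) = -2 + 480 = 478)
(W - 4834)/(y(-45, -65) + 2797) = (478 - 4834)/(-21 + 2797) = -4356/2776 = -4356*1/2776 = -1089/694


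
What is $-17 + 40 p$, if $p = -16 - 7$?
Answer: $-937$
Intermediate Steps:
$p = -23$ ($p = -16 - 7 = -23$)
$-17 + 40 p = -17 + 40 \left(-23\right) = -17 - 920 = -937$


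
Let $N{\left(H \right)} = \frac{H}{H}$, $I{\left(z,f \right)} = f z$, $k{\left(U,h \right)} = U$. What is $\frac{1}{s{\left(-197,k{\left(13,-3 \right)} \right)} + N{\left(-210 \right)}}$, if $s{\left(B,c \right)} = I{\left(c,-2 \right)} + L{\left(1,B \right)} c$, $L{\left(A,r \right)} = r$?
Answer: $- \frac{1}{2586} \approx -0.0003867$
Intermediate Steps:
$N{\left(H \right)} = 1$
$s{\left(B,c \right)} = - 2 c + B c$
$\frac{1}{s{\left(-197,k{\left(13,-3 \right)} \right)} + N{\left(-210 \right)}} = \frac{1}{13 \left(-2 - 197\right) + 1} = \frac{1}{13 \left(-199\right) + 1} = \frac{1}{-2587 + 1} = \frac{1}{-2586} = - \frac{1}{2586}$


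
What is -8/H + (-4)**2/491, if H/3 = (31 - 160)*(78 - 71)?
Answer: 47272/1330119 ≈ 0.035540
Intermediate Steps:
H = -2709 (H = 3*((31 - 160)*(78 - 71)) = 3*(-129*7) = 3*(-903) = -2709)
-8/H + (-4)**2/491 = -8/(-2709) + (-4)**2/491 = -8*(-1/2709) + 16*(1/491) = 8/2709 + 16/491 = 47272/1330119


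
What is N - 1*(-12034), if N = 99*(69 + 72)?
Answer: 25993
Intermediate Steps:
N = 13959 (N = 99*141 = 13959)
N - 1*(-12034) = 13959 - 1*(-12034) = 13959 + 12034 = 25993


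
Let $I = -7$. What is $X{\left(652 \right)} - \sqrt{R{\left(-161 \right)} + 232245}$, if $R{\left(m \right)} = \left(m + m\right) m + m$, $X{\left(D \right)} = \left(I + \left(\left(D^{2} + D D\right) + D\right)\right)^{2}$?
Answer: $723950827609 - \sqrt{283926} \approx 7.2395 \cdot 10^{11}$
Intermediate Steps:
$X{\left(D \right)} = \left(-7 + D + 2 D^{2}\right)^{2}$ ($X{\left(D \right)} = \left(-7 + \left(\left(D^{2} + D D\right) + D\right)\right)^{2} = \left(-7 + \left(\left(D^{2} + D^{2}\right) + D\right)\right)^{2} = \left(-7 + \left(2 D^{2} + D\right)\right)^{2} = \left(-7 + \left(D + 2 D^{2}\right)\right)^{2} = \left(-7 + D + 2 D^{2}\right)^{2}$)
$R{\left(m \right)} = m + 2 m^{2}$ ($R{\left(m \right)} = 2 m m + m = 2 m^{2} + m = m + 2 m^{2}$)
$X{\left(652 \right)} - \sqrt{R{\left(-161 \right)} + 232245} = \left(-7 + 652 + 2 \cdot 652^{2}\right)^{2} - \sqrt{- 161 \left(1 + 2 \left(-161\right)\right) + 232245} = \left(-7 + 652 + 2 \cdot 425104\right)^{2} - \sqrt{- 161 \left(1 - 322\right) + 232245} = \left(-7 + 652 + 850208\right)^{2} - \sqrt{\left(-161\right) \left(-321\right) + 232245} = 850853^{2} - \sqrt{51681 + 232245} = 723950827609 - \sqrt{283926}$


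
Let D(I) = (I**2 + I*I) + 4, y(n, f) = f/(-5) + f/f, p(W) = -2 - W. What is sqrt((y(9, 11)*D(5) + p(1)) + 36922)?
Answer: sqrt(921355)/5 ≈ 191.97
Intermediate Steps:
y(n, f) = 1 - f/5 (y(n, f) = f*(-1/5) + 1 = -f/5 + 1 = 1 - f/5)
D(I) = 4 + 2*I**2 (D(I) = (I**2 + I**2) + 4 = 2*I**2 + 4 = 4 + 2*I**2)
sqrt((y(9, 11)*D(5) + p(1)) + 36922) = sqrt(((1 - 1/5*11)*(4 + 2*5**2) + (-2 - 1*1)) + 36922) = sqrt(((1 - 11/5)*(4 + 2*25) + (-2 - 1)) + 36922) = sqrt((-6*(4 + 50)/5 - 3) + 36922) = sqrt((-6/5*54 - 3) + 36922) = sqrt((-324/5 - 3) + 36922) = sqrt(-339/5 + 36922) = sqrt(184271/5) = sqrt(921355)/5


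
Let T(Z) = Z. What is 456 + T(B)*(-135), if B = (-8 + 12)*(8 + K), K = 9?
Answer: -8724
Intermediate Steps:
B = 68 (B = (-8 + 12)*(8 + 9) = 4*17 = 68)
456 + T(B)*(-135) = 456 + 68*(-135) = 456 - 9180 = -8724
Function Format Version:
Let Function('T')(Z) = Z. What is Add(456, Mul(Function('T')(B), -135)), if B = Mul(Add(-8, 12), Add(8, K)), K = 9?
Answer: -8724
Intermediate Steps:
B = 68 (B = Mul(Add(-8, 12), Add(8, 9)) = Mul(4, 17) = 68)
Add(456, Mul(Function('T')(B), -135)) = Add(456, Mul(68, -135)) = Add(456, -9180) = -8724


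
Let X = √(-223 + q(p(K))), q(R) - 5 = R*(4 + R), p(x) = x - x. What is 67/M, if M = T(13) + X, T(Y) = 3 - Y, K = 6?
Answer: -335/159 - 67*I*√218/318 ≈ -2.1069 - 3.1108*I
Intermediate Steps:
p(x) = 0
q(R) = 5 + R*(4 + R)
X = I*√218 (X = √(-223 + (5 + 0² + 4*0)) = √(-223 + (5 + 0 + 0)) = √(-223 + 5) = √(-218) = I*√218 ≈ 14.765*I)
M = -10 + I*√218 (M = (3 - 1*13) + I*√218 = (3 - 13) + I*√218 = -10 + I*√218 ≈ -10.0 + 14.765*I)
67/M = 67/(-10 + I*√218)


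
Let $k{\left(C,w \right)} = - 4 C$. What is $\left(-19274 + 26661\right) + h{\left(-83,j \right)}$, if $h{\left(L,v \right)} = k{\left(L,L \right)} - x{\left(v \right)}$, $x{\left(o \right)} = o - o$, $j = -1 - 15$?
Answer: $7719$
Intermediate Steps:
$j = -16$ ($j = -1 - 15 = -16$)
$x{\left(o \right)} = 0$
$h{\left(L,v \right)} = - 4 L$ ($h{\left(L,v \right)} = - 4 L - 0 = - 4 L + 0 = - 4 L$)
$\left(-19274 + 26661\right) + h{\left(-83,j \right)} = \left(-19274 + 26661\right) - -332 = 7387 + 332 = 7719$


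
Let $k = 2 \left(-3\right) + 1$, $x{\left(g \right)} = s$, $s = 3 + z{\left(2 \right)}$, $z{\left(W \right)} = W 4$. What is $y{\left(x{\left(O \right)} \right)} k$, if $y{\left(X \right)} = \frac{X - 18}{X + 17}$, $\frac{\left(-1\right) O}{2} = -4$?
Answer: $\frac{5}{4} \approx 1.25$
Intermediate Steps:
$O = 8$ ($O = \left(-2\right) \left(-4\right) = 8$)
$z{\left(W \right)} = 4 W$
$s = 11$ ($s = 3 + 4 \cdot 2 = 3 + 8 = 11$)
$x{\left(g \right)} = 11$
$k = -5$ ($k = -6 + 1 = -5$)
$y{\left(X \right)} = \frac{-18 + X}{17 + X}$
$y{\left(x{\left(O \right)} \right)} k = \frac{-18 + 11}{17 + 11} \left(-5\right) = \frac{1}{28} \left(-7\right) \left(-5\right) = \left(- \frac{1}{4}\right) \left(-5\right) = \frac{5}{4}$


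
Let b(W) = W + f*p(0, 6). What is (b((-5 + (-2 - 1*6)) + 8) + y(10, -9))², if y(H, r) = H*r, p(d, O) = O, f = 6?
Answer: 3481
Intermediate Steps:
b(W) = 36 + W (b(W) = W + 6*6 = W + 36 = 36 + W)
(b((-5 + (-2 - 1*6)) + 8) + y(10, -9))² = ((36 + ((-5 + (-2 - 1*6)) + 8)) + 10*(-9))² = ((36 + ((-5 + (-2 - 6)) + 8)) - 90)² = ((36 + ((-5 - 8) + 8)) - 90)² = ((36 + (-13 + 8)) - 90)² = ((36 - 5) - 90)² = (31 - 90)² = (-59)² = 3481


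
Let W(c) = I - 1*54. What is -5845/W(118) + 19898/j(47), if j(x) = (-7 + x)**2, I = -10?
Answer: 166023/1600 ≈ 103.76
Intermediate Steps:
W(c) = -64 (W(c) = -10 - 1*54 = -10 - 54 = -64)
-5845/W(118) + 19898/j(47) = -5845/(-64) + 19898/((-7 + 47)**2) = -5845*(-1/64) + 19898/(40**2) = 5845/64 + 19898/1600 = 5845/64 + 19898*(1/1600) = 5845/64 + 9949/800 = 166023/1600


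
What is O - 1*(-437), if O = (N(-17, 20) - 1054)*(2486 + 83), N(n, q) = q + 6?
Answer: -2640495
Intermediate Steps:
N(n, q) = 6 + q
O = -2640932 (O = ((6 + 20) - 1054)*(2486 + 83) = (26 - 1054)*2569 = -1028*2569 = -2640932)
O - 1*(-437) = -2640932 - 1*(-437) = -2640932 + 437 = -2640495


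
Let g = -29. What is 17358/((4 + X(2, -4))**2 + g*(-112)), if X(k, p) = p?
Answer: 8679/1624 ≈ 5.3442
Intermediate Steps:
17358/((4 + X(2, -4))**2 + g*(-112)) = 17358/((4 - 4)**2 - 29*(-112)) = 17358/(0**2 + 3248) = 17358/(0 + 3248) = 17358/3248 = 17358*(1/3248) = 8679/1624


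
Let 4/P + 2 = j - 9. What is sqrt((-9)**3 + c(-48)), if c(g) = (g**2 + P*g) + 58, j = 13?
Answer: sqrt(1537) ≈ 39.205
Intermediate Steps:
P = 2 (P = 4/(-2 + (13 - 9)) = 4/(-2 + 4) = 4/2 = 4*(1/2) = 2)
c(g) = 58 + g**2 + 2*g (c(g) = (g**2 + 2*g) + 58 = 58 + g**2 + 2*g)
sqrt((-9)**3 + c(-48)) = sqrt((-9)**3 + (58 + (-48)**2 + 2*(-48))) = sqrt(-729 + (58 + 2304 - 96)) = sqrt(-729 + 2266) = sqrt(1537)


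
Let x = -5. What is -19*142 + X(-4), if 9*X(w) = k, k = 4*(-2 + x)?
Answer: -24310/9 ≈ -2701.1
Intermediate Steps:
k = -28 (k = 4*(-2 - 5) = 4*(-7) = -28)
X(w) = -28/9 (X(w) = (1/9)*(-28) = -28/9)
-19*142 + X(-4) = -19*142 - 28/9 = -2698 - 28/9 = -24310/9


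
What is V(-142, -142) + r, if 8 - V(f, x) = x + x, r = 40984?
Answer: 41276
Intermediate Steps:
V(f, x) = 8 - 2*x (V(f, x) = 8 - (x + x) = 8 - 2*x)
V(-142, -142) + r = (8 - 2*(-142)) + 40984 = (8 + 284) + 40984 = 292 + 40984 = 41276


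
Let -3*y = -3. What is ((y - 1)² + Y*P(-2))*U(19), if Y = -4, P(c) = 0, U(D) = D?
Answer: 0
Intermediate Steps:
y = 1 (y = -⅓*(-3) = 1)
((y - 1)² + Y*P(-2))*U(19) = ((1 - 1)² - 4*0)*19 = (0² + 0)*19 = (0 + 0)*19 = 0*19 = 0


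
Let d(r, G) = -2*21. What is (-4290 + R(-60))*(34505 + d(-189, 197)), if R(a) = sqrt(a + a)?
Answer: -147846270 + 68926*I*sqrt(30) ≈ -1.4785e+8 + 3.7752e+5*I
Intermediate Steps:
d(r, G) = -42
R(a) = sqrt(2)*sqrt(a) (R(a) = sqrt(2*a) = sqrt(2)*sqrt(a))
(-4290 + R(-60))*(34505 + d(-189, 197)) = (-4290 + sqrt(2)*sqrt(-60))*(34505 - 42) = (-4290 + sqrt(2)*(2*I*sqrt(15)))*34463 = (-4290 + 2*I*sqrt(30))*34463 = -147846270 + 68926*I*sqrt(30)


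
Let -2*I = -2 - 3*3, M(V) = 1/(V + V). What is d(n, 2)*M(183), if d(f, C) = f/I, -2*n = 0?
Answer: 0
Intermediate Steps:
n = 0 (n = -½*0 = 0)
M(V) = 1/(2*V)
I = 11/2 (I = -(-2 - 3*3)/2 = -(-2 - 9)/2 = -½*(-11) = 11/2 ≈ 5.5000)
d(f, C) = 2*f/11 (d(f, C) = f/(11/2) = f*(2/11) = 2*f/11)
d(n, 2)*M(183) = ((2/11)*0)*((½)/183) = 0*((½)*(1/183)) = 0*(1/366) = 0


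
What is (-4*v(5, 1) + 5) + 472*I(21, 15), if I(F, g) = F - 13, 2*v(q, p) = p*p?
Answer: 3779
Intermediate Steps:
v(q, p) = p²/2 (v(q, p) = (p*p)/2 = p²/2)
I(F, g) = -13 + F
(-4*v(5, 1) + 5) + 472*I(21, 15) = (-2*1² + 5) + 472*(-13 + 21) = (-2 + 5) + 472*8 = (-4*½ + 5) + 3776 = (-2 + 5) + 3776 = 3 + 3776 = 3779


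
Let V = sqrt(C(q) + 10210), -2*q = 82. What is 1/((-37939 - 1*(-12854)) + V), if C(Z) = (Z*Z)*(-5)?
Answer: -5017/125851084 - 19*sqrt(5)/629255420 ≈ -3.9932e-5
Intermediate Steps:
q = -41 (q = -1/2*82 = -41)
C(Z) = -5*Z**2 (C(Z) = Z**2*(-5) = -5*Z**2)
V = 19*sqrt(5) (V = sqrt(-5*(-41)**2 + 10210) = sqrt(-5*1681 + 10210) = sqrt(-8405 + 10210) = sqrt(1805) = 19*sqrt(5) ≈ 42.485)
1/((-37939 - 1*(-12854)) + V) = 1/((-37939 - 1*(-12854)) + 19*sqrt(5)) = 1/((-37939 + 12854) + 19*sqrt(5)) = 1/(-25085 + 19*sqrt(5))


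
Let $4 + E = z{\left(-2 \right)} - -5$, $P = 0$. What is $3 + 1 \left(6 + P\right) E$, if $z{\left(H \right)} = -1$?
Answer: $3$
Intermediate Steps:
$E = 0$ ($E = -4 - -4 = -4 + \left(-1 + 5\right) = -4 + 4 = 0$)
$3 + 1 \left(6 + P\right) E = 3 + 1 \left(6 + 0\right) 0 = 3 + 1 \cdot 6 \cdot 0 = 3 + 6 \cdot 0 = 3 + 0 = 3$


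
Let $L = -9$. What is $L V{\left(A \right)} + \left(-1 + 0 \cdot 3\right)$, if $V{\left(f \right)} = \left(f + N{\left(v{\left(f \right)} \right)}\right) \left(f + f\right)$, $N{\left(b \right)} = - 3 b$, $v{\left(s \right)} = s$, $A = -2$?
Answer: $143$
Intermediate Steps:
$V{\left(f \right)} = - 4 f^{2}$ ($V{\left(f \right)} = \left(f - 3 f\right) \left(f + f\right) = - 2 f 2 f = - 4 f^{2}$)
$L V{\left(A \right)} + \left(-1 + 0 \cdot 3\right) = - 9 \left(- 4 \left(-2\right)^{2}\right) + \left(-1 + 0 \cdot 3\right) = - 9 \left(\left(-4\right) 4\right) + \left(-1 + 0\right) = \left(-9\right) \left(-16\right) - 1 = 144 - 1 = 143$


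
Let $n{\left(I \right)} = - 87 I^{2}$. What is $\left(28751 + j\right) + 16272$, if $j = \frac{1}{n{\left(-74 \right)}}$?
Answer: $\frac{21449497475}{476412} \approx 45023.0$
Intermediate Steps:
$j = - \frac{1}{476412}$ ($j = \frac{1}{\left(-87\right) \left(-74\right)^{2}} = \frac{1}{\left(-87\right) 5476} = \frac{1}{-476412} = - \frac{1}{476412} \approx -2.099 \cdot 10^{-6}$)
$\left(28751 + j\right) + 16272 = \left(28751 - \frac{1}{476412}\right) + 16272 = \frac{13697321411}{476412} + 16272 = \frac{21449497475}{476412}$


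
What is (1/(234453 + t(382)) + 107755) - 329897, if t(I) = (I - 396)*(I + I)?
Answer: -49705827493/223757 ≈ -2.2214e+5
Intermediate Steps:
t(I) = 2*I*(-396 + I) (t(I) = (-396 + I)*(2*I) = 2*I*(-396 + I))
(1/(234453 + t(382)) + 107755) - 329897 = (1/(234453 + 2*382*(-396 + 382)) + 107755) - 329897 = (1/(234453 + 2*382*(-14)) + 107755) - 329897 = (1/(234453 - 10696) + 107755) - 329897 = (1/223757 + 107755) - 329897 = 24110935536/223757 - 329897 = -49705827493/223757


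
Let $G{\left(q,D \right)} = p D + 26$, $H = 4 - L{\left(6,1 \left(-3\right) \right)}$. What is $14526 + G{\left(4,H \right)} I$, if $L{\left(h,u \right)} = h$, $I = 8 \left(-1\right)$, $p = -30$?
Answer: $13838$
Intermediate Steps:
$I = -8$
$H = -2$ ($H = 4 - 6 = -2$)
$G{\left(q,D \right)} = 26 - 30 D$ ($G{\left(q,D \right)} = - 30 D + 26 = 26 - 30 D$)
$14526 + G{\left(4,H \right)} I = 14526 + \left(26 - -60\right) \left(-8\right) = 14526 + \left(26 + 60\right) \left(-8\right) = 14526 + 86 \left(-8\right) = 14526 - 688 = 13838$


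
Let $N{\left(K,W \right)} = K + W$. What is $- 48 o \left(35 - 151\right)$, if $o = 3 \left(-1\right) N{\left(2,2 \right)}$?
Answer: $-66816$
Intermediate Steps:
$o = -12$ ($o = 3 \left(-1\right) \left(2 + 2\right) = \left(-3\right) 4 = -12$)
$- 48 o \left(35 - 151\right) = \left(-48\right) \left(-12\right) \left(35 - 151\right) = 576 \left(-116\right) = -66816$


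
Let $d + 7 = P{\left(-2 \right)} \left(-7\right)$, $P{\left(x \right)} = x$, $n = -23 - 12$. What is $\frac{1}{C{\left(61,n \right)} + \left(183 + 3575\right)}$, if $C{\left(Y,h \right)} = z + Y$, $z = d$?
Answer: $\frac{1}{3826} \approx 0.00026137$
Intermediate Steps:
$n = -35$
$d = 7$ ($d = -7 - -14 = -7 + 14 = 7$)
$z = 7$
$C{\left(Y,h \right)} = 7 + Y$
$\frac{1}{C{\left(61,n \right)} + \left(183 + 3575\right)} = \frac{1}{\left(7 + 61\right) + \left(183 + 3575\right)} = \frac{1}{68 + 3758} = \frac{1}{3826}$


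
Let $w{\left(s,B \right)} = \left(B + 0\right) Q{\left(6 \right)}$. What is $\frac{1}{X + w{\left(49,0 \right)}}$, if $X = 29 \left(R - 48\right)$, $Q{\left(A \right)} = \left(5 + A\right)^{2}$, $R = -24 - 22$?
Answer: $- \frac{1}{2726} \approx -0.00036684$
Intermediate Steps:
$R = -46$
$X = -2726$ ($X = 29 \left(-46 - 48\right) = 29 \left(-94\right) = -2726$)
$w{\left(s,B \right)} = 121 B$ ($w{\left(s,B \right)} = \left(B + 0\right) \left(5 + 6\right)^{2} = B 11^{2} = B 121 = 121 B$)
$\frac{1}{X + w{\left(49,0 \right)}} = \frac{1}{-2726 + 121 \cdot 0} = \frac{1}{-2726 + 0} = \frac{1}{-2726} = - \frac{1}{2726}$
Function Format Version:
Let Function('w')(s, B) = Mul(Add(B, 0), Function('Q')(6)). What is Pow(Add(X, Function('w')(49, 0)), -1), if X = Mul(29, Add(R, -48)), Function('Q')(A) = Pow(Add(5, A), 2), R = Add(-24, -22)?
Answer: Rational(-1, 2726) ≈ -0.00036684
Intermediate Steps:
R = -46
X = -2726 (X = Mul(29, Add(-46, -48)) = Mul(29, -94) = -2726)
Function('w')(s, B) = Mul(121, B) (Function('w')(s, B) = Mul(Add(B, 0), Pow(Add(5, 6), 2)) = Mul(B, Pow(11, 2)) = Mul(B, 121) = Mul(121, B))
Pow(Add(X, Function('w')(49, 0)), -1) = Pow(Add(-2726, Mul(121, 0)), -1) = Pow(Add(-2726, 0), -1) = Pow(-2726, -1) = Rational(-1, 2726)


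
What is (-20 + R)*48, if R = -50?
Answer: -3360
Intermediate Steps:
(-20 + R)*48 = (-20 - 50)*48 = -70*48 = -3360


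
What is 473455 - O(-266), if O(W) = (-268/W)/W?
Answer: 8374945562/17689 ≈ 4.7346e+5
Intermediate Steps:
O(W) = -268/W²
473455 - O(-266) = 473455 - (-268)/(-266)² = 473455 - (-268)/70756 = 473455 - 1*(-67/17689) = 473455 + 67/17689 = 8374945562/17689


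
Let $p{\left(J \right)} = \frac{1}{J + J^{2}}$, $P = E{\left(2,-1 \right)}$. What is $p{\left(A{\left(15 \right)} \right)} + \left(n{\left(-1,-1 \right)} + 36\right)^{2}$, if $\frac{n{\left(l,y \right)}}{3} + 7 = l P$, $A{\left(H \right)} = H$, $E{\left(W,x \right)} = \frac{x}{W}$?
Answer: $\frac{65341}{240} \approx 272.25$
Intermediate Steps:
$P = - \frac{1}{2} \approx -0.5$
$n{\left(l,y \right)} = -21 - \frac{3 l}{2}$ ($n{\left(l,y \right)} = -21 + 3 l \left(- \frac{1}{2}\right) = -21 + 3 \left(- \frac{l}{2}\right) = -21 - \frac{3 l}{2}$)
$p{\left(A{\left(15 \right)} \right)} + \left(n{\left(-1,-1 \right)} + 36\right)^{2} = \frac{1}{15 \left(1 + 15\right)} + \left(\left(-21 - - \frac{3}{2}\right) + 36\right)^{2} = \frac{1}{15 \cdot 16} + \left(\left(-21 + \frac{3}{2}\right) + 36\right)^{2} = \frac{1}{15} \cdot \frac{1}{16} + \left(- \frac{39}{2} + 36\right)^{2} = \frac{1}{240} + \left(\frac{33}{2}\right)^{2} = \frac{1}{240} + \frac{1089}{4} = \frac{65341}{240}$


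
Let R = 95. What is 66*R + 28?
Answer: 6298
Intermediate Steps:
66*R + 28 = 66*95 + 28 = 6270 + 28 = 6298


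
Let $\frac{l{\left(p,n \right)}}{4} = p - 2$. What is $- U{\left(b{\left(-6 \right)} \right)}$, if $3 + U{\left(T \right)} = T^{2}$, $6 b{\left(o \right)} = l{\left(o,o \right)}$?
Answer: $- \frac{229}{9} \approx -25.444$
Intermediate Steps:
$l{\left(p,n \right)} = -8 + 4 p$ ($l{\left(p,n \right)} = 4 \left(p - 2\right) = 4 \left(-2 + p\right) = -8 + 4 p$)
$b{\left(o \right)} = - \frac{4}{3} + \frac{2 o}{3}$ ($b{\left(o \right)} = \frac{-8 + 4 o}{6} = - \frac{4}{3} + \frac{2 o}{3}$)
$U{\left(T \right)} = -3 + T^{2}$
$- U{\left(b{\left(-6 \right)} \right)} = - (-3 + \left(- \frac{4}{3} + \frac{2}{3} \left(-6\right)\right)^{2}) = - (-3 + \left(- \frac{4}{3} - 4\right)^{2}) = - (-3 + \left(- \frac{16}{3}\right)^{2}) = - (-3 + \frac{256}{9}) = \left(-1\right) \frac{229}{9} = - \frac{229}{9}$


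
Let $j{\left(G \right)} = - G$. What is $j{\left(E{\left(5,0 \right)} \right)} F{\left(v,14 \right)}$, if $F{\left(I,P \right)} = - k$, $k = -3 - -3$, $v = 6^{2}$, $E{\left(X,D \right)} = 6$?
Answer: $0$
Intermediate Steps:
$v = 36$
$k = 0$ ($k = -3 + 3 = 0$)
$F{\left(I,P \right)} = 0$ ($F{\left(I,P \right)} = \left(-1\right) 0 = 0$)
$j{\left(E{\left(5,0 \right)} \right)} F{\left(v,14 \right)} = \left(-1\right) 6 \cdot 0 = \left(-6\right) 0 = 0$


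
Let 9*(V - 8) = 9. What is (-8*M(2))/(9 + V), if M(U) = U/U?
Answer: -4/9 ≈ -0.44444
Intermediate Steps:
V = 9 (V = 8 + (⅑)*9 = 8 + 1 = 9)
M(U) = 1
(-8*M(2))/(9 + V) = (-8*1)/(9 + 9) = -8/18 = -8*1/18 = -4/9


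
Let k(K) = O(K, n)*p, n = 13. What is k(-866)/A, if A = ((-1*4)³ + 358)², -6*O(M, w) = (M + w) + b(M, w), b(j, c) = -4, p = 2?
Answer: 857/259308 ≈ 0.0033050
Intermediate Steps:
O(M, w) = ⅔ - M/6 - w/6 (O(M, w) = -((M + w) - 4)/6 = -(-4 + M + w)/6 = ⅔ - M/6 - w/6)
k(K) = -3 - K/3 (k(K) = (⅔ - K/6 - ⅙*13)*2 = (⅔ - K/6 - 13/6)*2 = (-3/2 - K/6)*2 = -3 - K/3)
A = 86436 (A = ((-4)³ + 358)² = (-64 + 358)² = 294² = 86436)
k(-866)/A = (-3 - ⅓*(-866))/86436 = (-3 + 866/3)*(1/86436) = (857/3)*(1/86436) = 857/259308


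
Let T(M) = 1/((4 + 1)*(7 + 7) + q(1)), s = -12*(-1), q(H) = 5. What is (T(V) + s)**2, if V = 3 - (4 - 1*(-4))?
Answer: 811801/5625 ≈ 144.32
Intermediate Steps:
V = -5 (V = 3 - (4 + 4) = 3 - 1*8 = 3 - 8 = -5)
s = 12
T(M) = 1/75 (T(M) = 1/((4 + 1)*(7 + 7) + 5) = 1/(5*14 + 5) = 1/(70 + 5) = 1/75)
(T(V) + s)**2 = (1/75 + 12)**2 = (901/75)**2 = 811801/5625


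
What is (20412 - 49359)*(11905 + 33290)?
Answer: -1308259665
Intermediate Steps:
(20412 - 49359)*(11905 + 33290) = -28947*45195 = -1308259665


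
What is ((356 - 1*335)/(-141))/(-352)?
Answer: 7/16544 ≈ 0.00042311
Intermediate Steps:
((356 - 1*335)/(-141))/(-352) = ((356 - 335)*(-1/141))*(-1/352) = (21*(-1/141))*(-1/352) = -7/47*(-1/352) = 7/16544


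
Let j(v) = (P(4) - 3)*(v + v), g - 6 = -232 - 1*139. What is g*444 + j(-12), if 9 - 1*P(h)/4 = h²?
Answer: -161316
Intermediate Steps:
P(h) = 36 - 4*h²
g = -365 (g = 6 + (-232 - 1*139) = 6 + (-232 - 139) = 6 - 371 = -365)
j(v) = -62*v (j(v) = ((36 - 4*4²) - 3)*(v + v) = ((36 - 4*16) - 3)*(2*v) = ((36 - 64) - 3)*(2*v) = (-28 - 3)*(2*v) = -62*v)
g*444 + j(-12) = -365*444 - 62*(-12) = -162060 + 744 = -161316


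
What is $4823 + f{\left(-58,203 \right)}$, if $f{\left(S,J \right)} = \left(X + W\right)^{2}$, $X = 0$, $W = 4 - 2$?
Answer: $4827$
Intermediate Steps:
$W = 2$
$f{\left(S,J \right)} = 4$ ($f{\left(S,J \right)} = \left(0 + 2\right)^{2} = 2^{2} = 4$)
$4823 + f{\left(-58,203 \right)} = 4823 + 4 = 4827$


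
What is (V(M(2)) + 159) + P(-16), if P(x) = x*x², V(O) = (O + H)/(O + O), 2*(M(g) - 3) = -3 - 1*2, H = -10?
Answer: -7893/2 ≈ -3946.5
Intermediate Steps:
M(g) = ½ (M(g) = 3 + (-3 - 1*2)/2 = 3 + (-3 - 2)/2 = 3 + (½)*(-5) = 3 - 5/2 = ½)
V(O) = (-10 + O)/(2*O) (V(O) = (O - 10)/(O + O) = (-10 + O)/((2*O)) = (-10 + O)*(1/(2*O)) = (-10 + O)/(2*O))
P(x) = x³
(V(M(2)) + 159) + P(-16) = ((-10 + ½)/(2*(½)) + 159) + (-16)³ = ((½)*2*(-19/2) + 159) - 4096 = (-19/2 + 159) - 4096 = 299/2 - 4096 = -7893/2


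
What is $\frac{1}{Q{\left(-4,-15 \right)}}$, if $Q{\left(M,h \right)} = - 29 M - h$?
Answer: $\frac{1}{131} \approx 0.0076336$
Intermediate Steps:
$Q{\left(M,h \right)} = - h - 29 M$
$\frac{1}{Q{\left(-4,-15 \right)}} = \frac{1}{\left(-1\right) \left(-15\right) - -116} = \frac{1}{15 + 116} = \frac{1}{131}$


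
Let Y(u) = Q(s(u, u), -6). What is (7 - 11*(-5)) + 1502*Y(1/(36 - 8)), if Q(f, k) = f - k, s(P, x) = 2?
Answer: 12078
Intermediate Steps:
Y(u) = 8 (Y(u) = 2 - 1*(-6) = 2 + 6 = 8)
(7 - 11*(-5)) + 1502*Y(1/(36 - 8)) = (7 - 11*(-5)) + 1502*8 = (7 + 55) + 12016 = 62 + 12016 = 12078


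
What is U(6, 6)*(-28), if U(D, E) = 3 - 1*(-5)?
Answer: -224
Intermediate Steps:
U(D, E) = 8 (U(D, E) = 3 + 5 = 8)
U(6, 6)*(-28) = 8*(-28) = -224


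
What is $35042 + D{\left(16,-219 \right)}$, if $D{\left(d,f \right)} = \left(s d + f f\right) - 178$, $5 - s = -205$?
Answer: $86185$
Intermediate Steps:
$s = 210$ ($s = 5 - -205 = 5 + 205 = 210$)
$D{\left(d,f \right)} = -178 + f^{2} + 210 d$ ($D{\left(d,f \right)} = \left(210 d + f f\right) - 178 = \left(210 d + f^{2}\right) - 178 = \left(f^{2} + 210 d\right) - 178 = -178 + f^{2} + 210 d$)
$35042 + D{\left(16,-219 \right)} = 35042 + \left(-178 + \left(-219\right)^{2} + 210 \cdot 16\right) = 35042 + \left(-178 + 47961 + 3360\right) = 35042 + 51143 = 86185$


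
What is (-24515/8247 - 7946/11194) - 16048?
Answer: -25548997442/1591671 ≈ -16052.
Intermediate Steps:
(-24515/8247 - 7946/11194) - 16048 = (-24515*1/8247 - 7946*1/11194) - 16048 = (-24515/8247 - 137/193) - 16048 = -5861234/1591671 - 16048 = -25548997442/1591671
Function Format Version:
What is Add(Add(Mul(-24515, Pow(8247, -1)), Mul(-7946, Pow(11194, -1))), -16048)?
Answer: Rational(-25548997442, 1591671) ≈ -16052.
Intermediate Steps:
Add(Add(Mul(-24515, Pow(8247, -1)), Mul(-7946, Pow(11194, -1))), -16048) = Add(Add(Mul(-24515, Rational(1, 8247)), Mul(-7946, Rational(1, 11194))), -16048) = Add(Add(Rational(-24515, 8247), Rational(-137, 193)), -16048) = Add(Rational(-5861234, 1591671), -16048) = Rational(-25548997442, 1591671)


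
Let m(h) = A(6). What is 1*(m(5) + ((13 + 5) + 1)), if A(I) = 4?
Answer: 23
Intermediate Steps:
m(h) = 4
1*(m(5) + ((13 + 5) + 1)) = 1*(4 + ((13 + 5) + 1)) = 1*(4 + (18 + 1)) = 1*(4 + 19) = 1*23 = 23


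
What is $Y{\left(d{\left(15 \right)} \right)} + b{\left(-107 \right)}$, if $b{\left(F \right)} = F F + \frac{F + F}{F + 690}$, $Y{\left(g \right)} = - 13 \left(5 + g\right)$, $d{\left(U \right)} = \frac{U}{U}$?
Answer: $\frac{6629079}{583} \approx 11371.0$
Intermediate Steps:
$d{\left(U \right)} = 1$
$Y{\left(g \right)} = -65 - 13 g$
$b{\left(F \right)} = F^{2} + \frac{2 F}{690 + F}$
$Y{\left(d{\left(15 \right)} \right)} + b{\left(-107 \right)} = \left(-65 - 13\right) - \frac{107 \left(2 + \left(-107\right)^{2} + 690 \left(-107\right)\right)}{690 - 107} = \left(-65 - 13\right) - \frac{107 \left(2 + 11449 - 73830\right)}{583} = -78 - \frac{107}{583} \left(-62379\right) = -78 + \frac{6674553}{583} = \frac{6629079}{583}$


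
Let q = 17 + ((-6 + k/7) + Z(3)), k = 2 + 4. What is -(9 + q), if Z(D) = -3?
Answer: -125/7 ≈ -17.857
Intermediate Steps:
k = 6
q = 62/7 (q = 17 + ((-6 + 6/7) - 3) = 17 + (-36/7 - 3) = 17 - 57/7 = 62/7 ≈ 8.8571)
-(9 + q) = -(9 + 62/7) = -1*125/7 = -125/7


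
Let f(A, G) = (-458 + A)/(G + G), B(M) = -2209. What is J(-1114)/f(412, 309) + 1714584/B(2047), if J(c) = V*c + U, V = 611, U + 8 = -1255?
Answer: 465424152345/50807 ≈ 9.1606e+6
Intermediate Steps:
U = -1263 (U = -8 - 1255 = -1263)
J(c) = -1263 + 611*c (J(c) = 611*c - 1263 = -1263 + 611*c)
f(A, G) = (-458 + A)/(2*G) (f(A, G) = (-458 + A)/((2*G)) = (-458 + A)*(1/(2*G)) = (-458 + A)/(2*G))
J(-1114)/f(412, 309) + 1714584/B(2047) = (-1263 + 611*(-1114))/(((1/2)*(-458 + 412)/309)) + 1714584/(-2209) = (-1263 - 680654)/(((1/2)*(1/309)*(-46))) + 1714584*(-1/2209) = -681917/(-23/309) - 1714584/2209 = -681917*(-309/23) - 1714584/2209 = 210712353/23 - 1714584/2209 = 465424152345/50807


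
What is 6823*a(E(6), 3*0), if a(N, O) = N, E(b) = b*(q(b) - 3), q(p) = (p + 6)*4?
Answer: 1842210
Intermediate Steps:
q(p) = 24 + 4*p (q(p) = (6 + p)*4 = 24 + 4*p)
E(b) = b*(21 + 4*b) (E(b) = b*((24 + 4*b) - 3) = b*(21 + 4*b))
6823*a(E(6), 3*0) = 6823*(6*(21 + 4*6)) = 6823*(6*(21 + 24)) = 6823*(6*45) = 6823*270 = 1842210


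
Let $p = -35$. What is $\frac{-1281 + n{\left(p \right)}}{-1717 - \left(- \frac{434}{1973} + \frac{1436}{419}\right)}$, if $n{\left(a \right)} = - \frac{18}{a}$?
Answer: $\frac{37049631279}{49772553635} \approx 0.74438$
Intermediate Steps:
$\frac{-1281 + n{\left(p \right)}}{-1717 - \left(- \frac{434}{1973} + \frac{1436}{419}\right)} = \frac{-1281 - \frac{18}{-35}}{-1717 - \left(- \frac{434}{1973} + \frac{1436}{419}\right)} = \frac{-1281 - - \frac{18}{35}}{-1717 - \frac{2651382}{826687}} = \frac{-1281 + \frac{18}{35}}{-1717 + \left(\frac{434}{1973} - \frac{1436}{419}\right)} = - \frac{44817}{35 \left(-1717 - \frac{2651382}{826687}\right)} = - \frac{44817}{35 \left(- \frac{1422072961}{826687}\right)} = \left(- \frac{44817}{35}\right) \left(- \frac{826687}{1422072961}\right) = \frac{37049631279}{49772553635}$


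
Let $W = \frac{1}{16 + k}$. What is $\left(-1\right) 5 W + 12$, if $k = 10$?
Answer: $\frac{307}{26} \approx 11.808$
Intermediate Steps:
$W = \frac{1}{26}$ ($W = \frac{1}{16 + 10} = \frac{1}{26} \approx 0.038462$)
$\left(-1\right) 5 W + 12 = \left(-1\right) 5 \cdot \frac{1}{26} + 12 = \left(-5\right) \frac{1}{26} + 12 = - \frac{5}{26} + 12 = \frac{307}{26}$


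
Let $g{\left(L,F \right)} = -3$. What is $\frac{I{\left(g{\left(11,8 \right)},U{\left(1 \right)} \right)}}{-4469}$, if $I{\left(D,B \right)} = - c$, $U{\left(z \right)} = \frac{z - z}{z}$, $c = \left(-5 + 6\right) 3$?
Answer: $\frac{3}{4469} \approx 0.00067129$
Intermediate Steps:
$c = 3$ ($c = 1 \cdot 3 = 3$)
$U{\left(z \right)} = 0$ ($U{\left(z \right)} = \frac{0}{z} = 0$)
$I{\left(D,B \right)} = -3$ ($I{\left(D,B \right)} = \left(-1\right) 3 = -3$)
$\frac{I{\left(g{\left(11,8 \right)},U{\left(1 \right)} \right)}}{-4469} = - \frac{3}{-4469} = \left(-3\right) \left(- \frac{1}{4469}\right) = \frac{3}{4469}$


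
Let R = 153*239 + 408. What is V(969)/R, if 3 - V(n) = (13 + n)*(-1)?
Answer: 197/7395 ≈ 0.026640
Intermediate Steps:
V(n) = 16 + n (V(n) = 3 - (13 + n)*(-1) = 3 - (-13 - n) = 3 + (13 + n) = 16 + n)
R = 36975 (R = 36567 + 408 = 36975)
V(969)/R = (16 + 969)/36975 = 985*(1/36975) = 197/7395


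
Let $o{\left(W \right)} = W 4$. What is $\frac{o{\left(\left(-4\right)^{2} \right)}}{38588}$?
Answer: $\frac{16}{9647} \approx 0.0016585$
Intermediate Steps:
$o{\left(W \right)} = 4 W$
$\frac{o{\left(\left(-4\right)^{2} \right)}}{38588} = \frac{4 \left(-4\right)^{2}}{38588} = 4 \cdot 16 \cdot \frac{1}{38588} = 64 \cdot \frac{1}{38588} = \frac{16}{9647}$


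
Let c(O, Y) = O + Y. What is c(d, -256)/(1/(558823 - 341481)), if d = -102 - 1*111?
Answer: -101933398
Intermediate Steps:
d = -213 (d = -102 - 111 = -213)
c(d, -256)/(1/(558823 - 341481)) = (-213 - 256)/(1/(558823 - 341481)) = -469/(1/217342) = -469/1/217342 = -469*217342 = -101933398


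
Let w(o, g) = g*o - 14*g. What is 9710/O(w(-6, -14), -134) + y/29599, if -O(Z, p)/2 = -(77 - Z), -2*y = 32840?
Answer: -147036405/6008597 ≈ -24.471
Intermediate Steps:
y = -16420 (y = -½*32840 = -16420)
w(o, g) = -14*g + g*o
O(Z, p) = 154 - 2*Z (O(Z, p) = -(-2)*(77 - Z) = -2*(-77 + Z) = 154 - 2*Z)
9710/O(w(-6, -14), -134) + y/29599 = 9710/(154 - (-28)*(-14 - 6)) - 16420/29599 = 9710/(154 - (-28)*(-20)) - 16420*1/29599 = 9710/(154 - 2*280) - 16420/29599 = 9710/(154 - 560) - 16420/29599 = 9710/(-406) - 16420/29599 = 9710*(-1/406) - 16420/29599 = -4855/203 - 16420/29599 = -147036405/6008597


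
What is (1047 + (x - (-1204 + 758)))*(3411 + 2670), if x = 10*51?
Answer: 12180243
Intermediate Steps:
x = 510
(1047 + (x - (-1204 + 758)))*(3411 + 2670) = (1047 + (510 - (-1204 + 758)))*(3411 + 2670) = (1047 + (510 - 1*(-446)))*6081 = (1047 + (510 + 446))*6081 = (1047 + 956)*6081 = 2003*6081 = 12180243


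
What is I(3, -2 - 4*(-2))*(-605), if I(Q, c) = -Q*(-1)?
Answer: -1815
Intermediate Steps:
I(Q, c) = Q (I(Q, c) = -(-1)*Q = Q)
I(3, -2 - 4*(-2))*(-605) = 3*(-605) = -1815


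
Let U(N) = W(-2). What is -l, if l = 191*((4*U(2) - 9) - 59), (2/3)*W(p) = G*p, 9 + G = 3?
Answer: -764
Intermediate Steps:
G = -6 (G = -9 + 3 = -6)
W(p) = -9*p (W(p) = 3*(-6*p)/2 = -9*p)
U(N) = 18 (U(N) = -9*(-2) = 18)
l = 764 (l = 191*((4*18 - 9) - 59) = 191*((72 - 9) - 59) = 191*(63 - 59) = 191*4 = 764)
-l = -1*764 = -764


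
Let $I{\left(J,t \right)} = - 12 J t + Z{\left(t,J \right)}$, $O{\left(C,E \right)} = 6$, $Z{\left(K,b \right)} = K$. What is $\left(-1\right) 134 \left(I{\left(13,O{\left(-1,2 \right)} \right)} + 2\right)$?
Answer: $124352$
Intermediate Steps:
$I{\left(J,t \right)} = t - 12 J t$ ($I{\left(J,t \right)} = - 12 J t + t = t - 12 J t$)
$\left(-1\right) 134 \left(I{\left(13,O{\left(-1,2 \right)} \right)} + 2\right) = \left(-1\right) 134 \left(6 \left(1 - 156\right) + 2\right) = - 134 \left(6 \left(1 - 156\right) + 2\right) = - 134 \left(6 \left(-155\right) + 2\right) = - 134 \left(-930 + 2\right) = \left(-134\right) \left(-928\right) = 124352$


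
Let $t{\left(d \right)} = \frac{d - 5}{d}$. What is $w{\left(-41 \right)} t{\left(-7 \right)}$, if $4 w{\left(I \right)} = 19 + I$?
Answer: $- \frac{66}{7} \approx -9.4286$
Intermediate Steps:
$t{\left(d \right)} = \frac{-5 + d}{d}$ ($t{\left(d \right)} = \frac{d - 5}{d} = \frac{-5 + d}{d}$)
$w{\left(I \right)} = \frac{19}{4} + \frac{I}{4}$ ($w{\left(I \right)} = \frac{19 + I}{4} = \frac{19}{4} + \frac{I}{4}$)
$w{\left(-41 \right)} t{\left(-7 \right)} = \left(\frac{19}{4} + \frac{1}{4} \left(-41\right)\right) \frac{-5 - 7}{-7} = \left(\frac{19}{4} - \frac{41}{4}\right) \left(\left(- \frac{1}{7}\right) \left(-12\right)\right) = \left(- \frac{11}{2}\right) \frac{12}{7} = - \frac{66}{7}$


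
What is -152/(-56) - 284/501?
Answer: 7531/3507 ≈ 2.1474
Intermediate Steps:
-152/(-56) - 284/501 = -152*(-1/56) - 284*1/501 = 19/7 - 284/501 = 7531/3507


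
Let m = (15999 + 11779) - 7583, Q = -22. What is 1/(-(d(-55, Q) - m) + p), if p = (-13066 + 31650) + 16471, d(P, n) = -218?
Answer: 1/55468 ≈ 1.8028e-5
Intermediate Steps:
m = 20195 (m = 27778 - 7583 = 20195)
p = 35055 (p = 18584 + 16471 = 35055)
1/(-(d(-55, Q) - m) + p) = 1/(-(-218 - 1*20195) + 35055) = 1/(-(-218 - 20195) + 35055) = 1/(-1*(-20413) + 35055) = 1/(20413 + 35055) = 1/55468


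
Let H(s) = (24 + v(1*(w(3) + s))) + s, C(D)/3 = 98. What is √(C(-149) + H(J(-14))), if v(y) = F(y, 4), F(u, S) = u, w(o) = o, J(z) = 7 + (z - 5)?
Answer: 3*√33 ≈ 17.234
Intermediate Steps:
J(z) = 2 + z (J(z) = 7 + (-5 + z) = 2 + z)
C(D) = 294 (C(D) = 3*98 = 294)
v(y) = y
H(s) = 27 + 2*s (H(s) = (24 + 1*(3 + s)) + s = (24 + (3 + s)) + s = (27 + s) + s = 27 + 2*s)
√(C(-149) + H(J(-14))) = √(294 + (27 + 2*(2 - 14))) = √(294 + (27 + 2*(-12))) = √(294 + (27 - 24)) = √(294 + 3) = √297 = 3*√33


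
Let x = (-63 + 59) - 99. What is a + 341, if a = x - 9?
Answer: 229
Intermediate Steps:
x = -103 (x = -4 - 99 = -103)
a = -112 (a = -103 - 9 = -112)
a + 341 = -112 + 341 = 229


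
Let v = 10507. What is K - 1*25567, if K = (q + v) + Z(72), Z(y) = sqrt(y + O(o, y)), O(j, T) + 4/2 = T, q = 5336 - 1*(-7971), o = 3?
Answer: -1753 + sqrt(142) ≈ -1741.1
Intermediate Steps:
q = 13307 (q = 5336 + 7971 = 13307)
O(j, T) = -2 + T
Z(y) = sqrt(-2 + 2*y) (Z(y) = sqrt(y + (-2 + y)) = sqrt(-2 + 2*y))
K = 23814 + sqrt(142) (K = (13307 + 10507) + sqrt(-2 + 2*72) = 23814 + sqrt(-2 + 144) = 23814 + sqrt(142) ≈ 23826.)
K - 1*25567 = (23814 + sqrt(142)) - 1*25567 = (23814 + sqrt(142)) - 25567 = -1753 + sqrt(142)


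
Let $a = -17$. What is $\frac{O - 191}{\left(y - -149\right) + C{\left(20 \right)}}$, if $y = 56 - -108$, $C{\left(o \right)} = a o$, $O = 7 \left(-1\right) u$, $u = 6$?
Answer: $\frac{233}{27} \approx 8.6296$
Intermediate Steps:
$O = -42$ ($O = 7 \left(-1\right) 6 = \left(-7\right) 6 = -42$)
$C{\left(o \right)} = - 17 o$
$y = 164$ ($y = 56 + 108 = 164$)
$\frac{O - 191}{\left(y - -149\right) + C{\left(20 \right)}} = \frac{-42 - 191}{\left(164 - -149\right) - 340} = - \frac{233}{\left(164 + 149\right) - 340} = - \frac{233}{313 - 340} = - \frac{233}{-27} = \left(-233\right) \left(- \frac{1}{27}\right) = \frac{233}{27}$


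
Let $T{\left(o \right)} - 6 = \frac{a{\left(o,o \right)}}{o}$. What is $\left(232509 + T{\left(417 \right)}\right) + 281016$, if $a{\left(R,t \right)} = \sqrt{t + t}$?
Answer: $513531 + \frac{\sqrt{834}}{417} \approx 5.1353 \cdot 10^{5}$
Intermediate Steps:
$a{\left(R,t \right)} = \sqrt{2} \sqrt{t}$ ($a{\left(R,t \right)} = \sqrt{2 t} = \sqrt{2} \sqrt{t}$)
$T{\left(o \right)} = 6 + \frac{\sqrt{2}}{\sqrt{o}}$ ($T{\left(o \right)} = 6 + \frac{\sqrt{2} \sqrt{o}}{o} = 6 + \frac{\sqrt{2}}{\sqrt{o}}$)
$\left(232509 + T{\left(417 \right)}\right) + 281016 = \left(232509 + \left(6 + \frac{\sqrt{2}}{\sqrt{417}}\right)\right) + 281016 = \left(232509 + \left(6 + \sqrt{2} \frac{\sqrt{417}}{417}\right)\right) + 281016 = \left(232509 + \left(6 + \frac{\sqrt{834}}{417}\right)\right) + 281016 = \left(232515 + \frac{\sqrt{834}}{417}\right) + 281016 = 513531 + \frac{\sqrt{834}}{417}$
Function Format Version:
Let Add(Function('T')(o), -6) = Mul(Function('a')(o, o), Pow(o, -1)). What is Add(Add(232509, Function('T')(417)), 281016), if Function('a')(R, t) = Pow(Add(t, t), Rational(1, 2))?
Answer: Add(513531, Mul(Rational(1, 417), Pow(834, Rational(1, 2)))) ≈ 5.1353e+5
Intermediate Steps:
Function('a')(R, t) = Mul(Pow(2, Rational(1, 2)), Pow(t, Rational(1, 2))) (Function('a')(R, t) = Pow(Mul(2, t), Rational(1, 2)) = Mul(Pow(2, Rational(1, 2)), Pow(t, Rational(1, 2))))
Function('T')(o) = Add(6, Mul(Pow(2, Rational(1, 2)), Pow(o, Rational(-1, 2)))) (Function('T')(o) = Add(6, Mul(Mul(Pow(2, Rational(1, 2)), Pow(o, Rational(1, 2))), Pow(o, -1))) = Add(6, Mul(Pow(2, Rational(1, 2)), Pow(o, Rational(-1, 2)))))
Add(Add(232509, Function('T')(417)), 281016) = Add(Add(232509, Add(6, Mul(Pow(2, Rational(1, 2)), Pow(417, Rational(-1, 2))))), 281016) = Add(Add(232509, Add(6, Mul(Pow(2, Rational(1, 2)), Mul(Rational(1, 417), Pow(417, Rational(1, 2)))))), 281016) = Add(Add(232509, Add(6, Mul(Rational(1, 417), Pow(834, Rational(1, 2))))), 281016) = Add(Add(232515, Mul(Rational(1, 417), Pow(834, Rational(1, 2)))), 281016) = Add(513531, Mul(Rational(1, 417), Pow(834, Rational(1, 2))))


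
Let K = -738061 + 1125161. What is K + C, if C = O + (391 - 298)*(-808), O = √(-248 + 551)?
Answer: 311956 + √303 ≈ 3.1197e+5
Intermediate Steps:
K = 387100
O = √303 ≈ 17.407
C = -75144 + √303 (C = √303 + (391 - 298)*(-808) = √303 + 93*(-808) = √303 - 75144 = -75144 + √303 ≈ -75127.)
K + C = 387100 + (-75144 + √303) = 311956 + √303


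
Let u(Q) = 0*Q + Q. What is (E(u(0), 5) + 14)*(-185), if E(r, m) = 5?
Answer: -3515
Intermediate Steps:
u(Q) = Q (u(Q) = 0 + Q = Q)
(E(u(0), 5) + 14)*(-185) = (5 + 14)*(-185) = 19*(-185) = -3515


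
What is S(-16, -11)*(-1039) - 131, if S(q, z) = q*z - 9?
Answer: -173644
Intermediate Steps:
S(q, z) = -9 + q*z
S(-16, -11)*(-1039) - 131 = (-9 - 16*(-11))*(-1039) - 131 = (-9 + 176)*(-1039) - 131 = 167*(-1039) - 131 = -173513 - 131 = -173644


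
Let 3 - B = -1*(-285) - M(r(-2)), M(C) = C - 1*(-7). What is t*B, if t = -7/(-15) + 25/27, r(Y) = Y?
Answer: -52076/135 ≈ -385.75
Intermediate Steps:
M(C) = 7 + C (M(C) = C + 7 = 7 + C)
B = -277 (B = 3 - (-1*(-285) - (7 - 2)) = 3 - (285 - 1*5) = 3 - (285 - 5) = 3 - 1*280 = 3 - 280 = -277)
t = 188/135 (t = -7*(-1/15) + 25*(1/27) = 7/15 + 25/27 = 188/135 ≈ 1.3926)
t*B = (188/135)*(-277) = -52076/135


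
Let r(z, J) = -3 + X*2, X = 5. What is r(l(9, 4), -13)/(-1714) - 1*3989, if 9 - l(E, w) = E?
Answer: -6837153/1714 ≈ -3989.0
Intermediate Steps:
l(E, w) = 9 - E
r(z, J) = 7 (r(z, J) = -3 + 5*2 = -3 + 10 = 7)
r(l(9, 4), -13)/(-1714) - 1*3989 = 7/(-1714) - 1*3989 = 7*(-1/1714) - 3989 = -7/1714 - 3989 = -6837153/1714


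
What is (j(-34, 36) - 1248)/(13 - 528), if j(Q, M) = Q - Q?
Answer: 1248/515 ≈ 2.4233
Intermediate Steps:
j(Q, M) = 0
(j(-34, 36) - 1248)/(13 - 528) = (0 - 1248)/(13 - 528) = -1248/(-515) = -1248*(-1/515) = 1248/515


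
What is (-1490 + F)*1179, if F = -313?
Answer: -2125737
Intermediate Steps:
(-1490 + F)*1179 = (-1490 - 313)*1179 = -1803*1179 = -2125737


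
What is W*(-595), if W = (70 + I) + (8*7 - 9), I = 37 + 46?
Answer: -119000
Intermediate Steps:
I = 83
W = 200 (W = (70 + 83) + (8*7 - 9) = 153 + (56 - 9) = 153 + 47 = 200)
W*(-595) = 200*(-595) = -119000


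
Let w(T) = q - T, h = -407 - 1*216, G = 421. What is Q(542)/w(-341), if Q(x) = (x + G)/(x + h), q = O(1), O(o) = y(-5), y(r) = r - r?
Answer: -107/3069 ≈ -0.034865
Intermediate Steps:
y(r) = 0
O(o) = 0
h = -623 (h = -407 - 216 = -623)
q = 0
w(T) = -T (w(T) = 0 - T = -T)
Q(x) = (421 + x)/(-623 + x) (Q(x) = (x + 421)/(x - 623) = (421 + x)/(-623 + x))
Q(542)/w(-341) = ((421 + 542)/(-623 + 542))/((-1*(-341))) = (963/(-81))/341 = -1/81*963*(1/341) = -107/9*1/341 = -107/3069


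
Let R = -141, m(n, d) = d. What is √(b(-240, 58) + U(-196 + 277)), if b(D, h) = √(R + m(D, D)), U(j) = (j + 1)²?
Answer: √(6724 + I*√381) ≈ 82.0 + 0.119*I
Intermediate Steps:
U(j) = (1 + j)²
b(D, h) = √(-141 + D)
√(b(-240, 58) + U(-196 + 277)) = √(√(-141 - 240) + (1 + (-196 + 277))²) = √(√(-381) + (1 + 81)²) = √(I*√381 + 82²) = √(I*√381 + 6724) = √(6724 + I*√381)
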